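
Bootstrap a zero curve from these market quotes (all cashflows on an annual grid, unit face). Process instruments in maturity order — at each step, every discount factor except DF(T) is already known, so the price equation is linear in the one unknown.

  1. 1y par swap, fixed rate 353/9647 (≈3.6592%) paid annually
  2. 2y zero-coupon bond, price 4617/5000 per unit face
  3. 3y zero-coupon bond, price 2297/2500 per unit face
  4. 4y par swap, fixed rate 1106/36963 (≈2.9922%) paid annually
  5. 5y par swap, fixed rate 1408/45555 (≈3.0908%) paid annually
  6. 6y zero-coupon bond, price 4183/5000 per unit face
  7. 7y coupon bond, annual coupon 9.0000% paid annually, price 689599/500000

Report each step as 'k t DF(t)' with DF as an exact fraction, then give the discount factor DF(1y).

1 1 9647/10000
2 2 4617/5000
3 3 2297/2500
4 4 4447/5000
5 5 537/625
6 6 4183/5000
7 7 8201/10000
DF(1y) = 9647/10000 ≈ 0.964700

step 1 [1y] swap r/1=353/9647: DF=(1 − 353/9647·(0))/(1+353/9647) = 9647/10000 ≈ 0.964700
step 2 [2y] zero: DF = P = 4617/5000 ≈ 0.923400
step 3 [3y] zero: DF = P = 2297/2500 ≈ 0.918800
step 4 [4y] swap r/1=1106/36963: DF=(1 − 1106/36963·(0.964700+0.923400+0.918800))/(1+1106/36963) = 4447/5000 ≈ 0.889400
step 5 [5y] swap r/1=1408/45555: DF=(1 − 1408/45555·(0.964700+0.923400+0.918800+0.889400))/(1+1408/45555) = 537/625 ≈ 0.859200
step 6 [6y] zero: DF = P = 4183/5000 ≈ 0.836600
step 7 [7y] bond c/1=9/100: DF=(689599/500000 − 9/100·(0.964700+0.923400+0.918800+0.889400+0.859200+0.836600))/(1+9/100) = 8201/10000 ≈ 0.820100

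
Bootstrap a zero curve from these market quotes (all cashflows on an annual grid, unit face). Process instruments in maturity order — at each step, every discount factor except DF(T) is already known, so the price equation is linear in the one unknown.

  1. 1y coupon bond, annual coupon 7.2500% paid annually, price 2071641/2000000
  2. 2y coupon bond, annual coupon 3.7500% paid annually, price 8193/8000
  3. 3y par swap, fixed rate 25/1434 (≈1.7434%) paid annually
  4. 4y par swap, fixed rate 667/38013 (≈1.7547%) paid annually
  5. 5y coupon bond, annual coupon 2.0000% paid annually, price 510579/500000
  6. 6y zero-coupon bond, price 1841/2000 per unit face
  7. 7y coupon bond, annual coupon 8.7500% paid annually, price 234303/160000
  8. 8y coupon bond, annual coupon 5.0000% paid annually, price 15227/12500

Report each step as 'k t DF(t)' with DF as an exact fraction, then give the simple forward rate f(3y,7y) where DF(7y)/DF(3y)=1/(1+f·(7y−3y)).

1 1 4829/5000
2 2 4761/5000
3 3 19/20
4 4 9333/10000
5 5 4633/5000
6 6 1841/2000
7 7 8921/10000
8 8 8487/10000
f(3y,7y) = ((19/20)/(8921/10000) − 1)/(4) = 579/35684 ≈ 1.6226%

step 1 [1y] bond c/1=29/400: DF=(2071641/2000000 − 29/400·(0))/(1+29/400) = 4829/5000 ≈ 0.965800
step 2 [2y] bond c/1=3/80: DF=(8193/8000 − 3/80·(0.965800))/(1+3/80) = 4761/5000 ≈ 0.952200
step 3 [3y] swap r/1=25/1434: DF=(1 − 25/1434·(0.965800+0.952200))/(1+25/1434) = 19/20 ≈ 0.950000
step 4 [4y] swap r/1=667/38013: DF=(1 − 667/38013·(0.965800+0.952200+0.950000))/(1+667/38013) = 9333/10000 ≈ 0.933300
step 5 [5y] bond c/1=1/50: DF=(510579/500000 − 1/50·(0.965800+0.952200+0.950000+0.933300))/(1+1/50) = 4633/5000 ≈ 0.926600
step 6 [6y] zero: DF = P = 1841/2000 ≈ 0.920500
step 7 [7y] bond c/1=7/80: DF=(234303/160000 − 7/80·(0.965800+0.952200+0.950000+0.933300+0.926600+0.920500))/(1+7/80) = 8921/10000 ≈ 0.892100
step 8 [8y] bond c/1=1/20: DF=(15227/12500 − 1/20·(0.965800+0.952200+0.950000+0.933300+0.926600+0.920500+0.892100))/(1+1/20) = 8487/10000 ≈ 0.848700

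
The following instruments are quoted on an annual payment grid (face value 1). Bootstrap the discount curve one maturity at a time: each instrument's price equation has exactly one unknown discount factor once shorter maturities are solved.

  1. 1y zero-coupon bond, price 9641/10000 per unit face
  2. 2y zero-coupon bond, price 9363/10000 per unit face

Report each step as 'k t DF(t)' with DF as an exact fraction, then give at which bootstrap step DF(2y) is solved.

step 1 [1y] zero: DF = P = 9641/10000 ≈ 0.964100
step 2 [2y] zero: DF = P = 9363/10000 ≈ 0.936300

1 1 9641/10000
2 2 9363/10000
DF(2y) is solved at step 2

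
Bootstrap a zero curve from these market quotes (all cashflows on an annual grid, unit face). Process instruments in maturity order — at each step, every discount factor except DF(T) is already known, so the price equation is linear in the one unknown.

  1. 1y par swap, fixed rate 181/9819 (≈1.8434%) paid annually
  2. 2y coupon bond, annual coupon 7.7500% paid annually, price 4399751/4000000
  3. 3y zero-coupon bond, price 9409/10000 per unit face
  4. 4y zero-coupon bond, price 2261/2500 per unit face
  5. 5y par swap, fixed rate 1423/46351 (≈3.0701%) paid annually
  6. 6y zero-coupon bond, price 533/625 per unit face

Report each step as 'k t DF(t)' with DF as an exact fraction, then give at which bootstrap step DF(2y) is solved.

step 1 [1y] swap r/1=181/9819: DF=(1 − 181/9819·(0))/(1+181/9819) = 9819/10000 ≈ 0.981900
step 2 [2y] bond c/1=31/400: DF=(4399751/4000000 − 31/400·(0.981900))/(1+31/400) = 4751/5000 ≈ 0.950200
step 3 [3y] zero: DF = P = 9409/10000 ≈ 0.940900
step 4 [4y] zero: DF = P = 2261/2500 ≈ 0.904400
step 5 [5y] swap r/1=1423/46351: DF=(1 − 1423/46351·(0.981900+0.950200+0.940900+0.904400))/(1+1423/46351) = 8577/10000 ≈ 0.857700
step 6 [6y] zero: DF = P = 533/625 ≈ 0.852800

1 1 9819/10000
2 2 4751/5000
3 3 9409/10000
4 4 2261/2500
5 5 8577/10000
6 6 533/625
DF(2y) is solved at step 2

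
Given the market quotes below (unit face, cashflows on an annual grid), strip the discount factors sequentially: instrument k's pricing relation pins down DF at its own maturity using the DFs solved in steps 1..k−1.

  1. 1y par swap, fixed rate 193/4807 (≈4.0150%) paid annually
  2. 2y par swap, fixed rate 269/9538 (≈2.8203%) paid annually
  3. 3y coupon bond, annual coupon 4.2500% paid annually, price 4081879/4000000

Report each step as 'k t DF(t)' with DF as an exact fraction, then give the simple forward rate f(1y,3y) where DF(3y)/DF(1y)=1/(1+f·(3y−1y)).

1 1 4807/5000
2 2 4731/5000
3 3 9011/10000
f(1y,3y) = ((4807/5000)/(9011/10000) − 1)/(2) = 603/18022 ≈ 3.3459%

step 1 [1y] swap r/1=193/4807: DF=(1 − 193/4807·(0))/(1+193/4807) = 4807/5000 ≈ 0.961400
step 2 [2y] swap r/1=269/9538: DF=(1 − 269/9538·(0.961400))/(1+269/9538) = 4731/5000 ≈ 0.946200
step 3 [3y] bond c/1=17/400: DF=(4081879/4000000 − 17/400·(0.961400+0.946200))/(1+17/400) = 9011/10000 ≈ 0.901100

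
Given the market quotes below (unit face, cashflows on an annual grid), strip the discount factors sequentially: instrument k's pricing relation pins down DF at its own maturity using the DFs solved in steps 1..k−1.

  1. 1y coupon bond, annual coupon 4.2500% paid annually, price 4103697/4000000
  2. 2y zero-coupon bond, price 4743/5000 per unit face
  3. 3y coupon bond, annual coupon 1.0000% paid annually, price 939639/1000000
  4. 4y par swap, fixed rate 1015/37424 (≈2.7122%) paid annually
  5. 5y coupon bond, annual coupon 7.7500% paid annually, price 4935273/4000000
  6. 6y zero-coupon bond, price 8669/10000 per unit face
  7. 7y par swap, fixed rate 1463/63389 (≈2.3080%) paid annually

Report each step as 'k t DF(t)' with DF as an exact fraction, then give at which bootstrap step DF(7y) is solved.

step 1 [1y] bond c/1=17/400: DF=(4103697/4000000 − 17/400·(0))/(1+17/400) = 9841/10000 ≈ 0.984100
step 2 [2y] zero: DF = P = 4743/5000 ≈ 0.948600
step 3 [3y] bond c/1=1/100: DF=(939639/1000000 − 1/100·(0.984100+0.948600))/(1+1/100) = 1139/1250 ≈ 0.911200
step 4 [4y] swap r/1=1015/37424: DF=(1 − 1015/37424·(0.984100+0.948600+0.911200))/(1+1015/37424) = 1797/2000 ≈ 0.898500
step 5 [5y] bond c/1=31/400: DF=(4935273/4000000 − 31/400·(0.984100+0.948600+0.911200+0.898500))/(1+31/400) = 8759/10000 ≈ 0.875900
step 6 [6y] zero: DF = P = 8669/10000 ≈ 0.866900
step 7 [7y] swap r/1=1463/63389: DF=(1 − 1463/63389·(0.984100+0.948600+0.911200+0.898500+0.875900+0.866900))/(1+1463/63389) = 8537/10000 ≈ 0.853700

1 1 9841/10000
2 2 4743/5000
3 3 1139/1250
4 4 1797/2000
5 5 8759/10000
6 6 8669/10000
7 7 8537/10000
DF(7y) is solved at step 7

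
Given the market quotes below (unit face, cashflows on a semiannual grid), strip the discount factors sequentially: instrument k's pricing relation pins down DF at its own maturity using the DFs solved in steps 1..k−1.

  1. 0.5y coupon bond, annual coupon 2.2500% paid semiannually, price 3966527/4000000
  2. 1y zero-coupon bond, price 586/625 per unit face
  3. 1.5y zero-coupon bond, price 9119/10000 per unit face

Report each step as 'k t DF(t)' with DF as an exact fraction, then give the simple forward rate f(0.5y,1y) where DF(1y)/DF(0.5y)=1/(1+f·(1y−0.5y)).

step 1 [0.5y] bond c/2=9/800: DF=(3966527/4000000 − 9/800·(0))/(1+9/800) = 4903/5000 ≈ 0.980600
step 2 [1y] zero: DF = P = 586/625 ≈ 0.937600
step 3 [1.5y] zero: DF = P = 9119/10000 ≈ 0.911900

1 1/2 4903/5000
2 1 586/625
3 3/2 9119/10000
f(0.5y,1y) = ((4903/5000)/(586/625) − 1)/(1/2) = 215/2344 ≈ 9.1724%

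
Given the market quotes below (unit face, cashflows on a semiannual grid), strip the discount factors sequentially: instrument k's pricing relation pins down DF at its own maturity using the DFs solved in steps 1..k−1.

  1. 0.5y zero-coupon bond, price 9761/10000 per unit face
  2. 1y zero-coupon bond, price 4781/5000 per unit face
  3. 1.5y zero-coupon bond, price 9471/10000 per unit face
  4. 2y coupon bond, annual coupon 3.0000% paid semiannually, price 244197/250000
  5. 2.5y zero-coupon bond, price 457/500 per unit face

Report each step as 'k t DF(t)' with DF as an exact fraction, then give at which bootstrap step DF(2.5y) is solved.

1 1/2 9761/10000
2 1 4781/5000
3 3/2 9471/10000
4 2 4599/5000
5 5/2 457/500
DF(2.5y) is solved at step 5

step 1 [0.5y] zero: DF = P = 9761/10000 ≈ 0.976100
step 2 [1y] zero: DF = P = 4781/5000 ≈ 0.956200
step 3 [1.5y] zero: DF = P = 9471/10000 ≈ 0.947100
step 4 [2y] bond c/2=3/200: DF=(244197/250000 − 3/200·(0.976100+0.956200+0.947100))/(1+3/200) = 4599/5000 ≈ 0.919800
step 5 [2.5y] zero: DF = P = 457/500 ≈ 0.914000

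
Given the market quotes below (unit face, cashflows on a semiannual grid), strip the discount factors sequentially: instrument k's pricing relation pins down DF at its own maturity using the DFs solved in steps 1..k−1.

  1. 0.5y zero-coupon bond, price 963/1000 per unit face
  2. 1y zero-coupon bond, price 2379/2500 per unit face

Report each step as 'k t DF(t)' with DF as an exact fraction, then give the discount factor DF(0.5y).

step 1 [0.5y] zero: DF = P = 963/1000 ≈ 0.963000
step 2 [1y] zero: DF = P = 2379/2500 ≈ 0.951600

1 1/2 963/1000
2 1 2379/2500
DF(0.5y) = 963/1000 ≈ 0.963000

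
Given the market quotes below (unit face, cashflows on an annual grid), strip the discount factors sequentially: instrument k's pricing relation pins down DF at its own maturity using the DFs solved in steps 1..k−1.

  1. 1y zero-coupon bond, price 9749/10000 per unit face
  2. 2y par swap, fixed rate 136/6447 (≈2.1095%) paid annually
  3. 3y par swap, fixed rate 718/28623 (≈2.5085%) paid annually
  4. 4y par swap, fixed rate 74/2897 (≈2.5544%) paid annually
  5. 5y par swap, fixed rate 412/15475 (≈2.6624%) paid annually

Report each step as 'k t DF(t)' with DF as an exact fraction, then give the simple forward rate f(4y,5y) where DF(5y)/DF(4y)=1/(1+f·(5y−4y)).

1 1 9749/10000
2 2 1199/1250
3 3 4641/5000
4 4 4519/5000
5 5 2191/2500
f(4y,5y) = ((4519/5000)/(2191/2500) − 1)/(1) = 137/4382 ≈ 3.1264%

step 1 [1y] zero: DF = P = 9749/10000 ≈ 0.974900
step 2 [2y] swap r/1=136/6447: DF=(1 − 136/6447·(0.974900))/(1+136/6447) = 1199/1250 ≈ 0.959200
step 3 [3y] swap r/1=718/28623: DF=(1 − 718/28623·(0.974900+0.959200))/(1+718/28623) = 4641/5000 ≈ 0.928200
step 4 [4y] swap r/1=74/2897: DF=(1 − 74/2897·(0.974900+0.959200+0.928200))/(1+74/2897) = 4519/5000 ≈ 0.903800
step 5 [5y] swap r/1=412/15475: DF=(1 − 412/15475·(0.974900+0.959200+0.928200+0.903800))/(1+412/15475) = 2191/2500 ≈ 0.876400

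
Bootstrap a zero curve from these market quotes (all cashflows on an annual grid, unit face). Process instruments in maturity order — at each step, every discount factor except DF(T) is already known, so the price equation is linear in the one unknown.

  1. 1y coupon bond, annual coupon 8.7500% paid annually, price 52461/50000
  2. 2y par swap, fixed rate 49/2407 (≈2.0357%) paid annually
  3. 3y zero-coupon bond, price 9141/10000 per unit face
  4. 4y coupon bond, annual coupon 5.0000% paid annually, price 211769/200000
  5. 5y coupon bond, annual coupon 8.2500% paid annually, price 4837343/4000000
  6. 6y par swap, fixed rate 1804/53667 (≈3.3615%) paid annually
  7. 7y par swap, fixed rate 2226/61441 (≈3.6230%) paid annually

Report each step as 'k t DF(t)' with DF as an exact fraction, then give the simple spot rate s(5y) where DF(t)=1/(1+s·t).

1 1 603/625
2 2 1201/1250
3 3 9141/10000
4 4 2183/2500
5 5 4171/5000
6 6 2049/2500
7 7 3887/5000
s(5y) = (1/(4171/5000) − 1)/(5) = 829/20855 ≈ 3.9751%

step 1 [1y] bond c/1=7/80: DF=(52461/50000 − 7/80·(0))/(1+7/80) = 603/625 ≈ 0.964800
step 2 [2y] swap r/1=49/2407: DF=(1 − 49/2407·(0.964800))/(1+49/2407) = 1201/1250 ≈ 0.960800
step 3 [3y] zero: DF = P = 9141/10000 ≈ 0.914100
step 4 [4y] bond c/1=1/20: DF=(211769/200000 − 1/20·(0.964800+0.960800+0.914100))/(1+1/20) = 2183/2500 ≈ 0.873200
step 5 [5y] bond c/1=33/400: DF=(4837343/4000000 − 33/400·(0.964800+0.960800+0.914100+0.873200))/(1+33/400) = 4171/5000 ≈ 0.834200
step 6 [6y] swap r/1=1804/53667: DF=(1 − 1804/53667·(0.964800+0.960800+0.914100+0.873200+0.834200))/(1+1804/53667) = 2049/2500 ≈ 0.819600
step 7 [7y] swap r/1=2226/61441: DF=(1 − 2226/61441·(0.964800+0.960800+0.914100+0.873200+0.834200+0.819600))/(1+2226/61441) = 3887/5000 ≈ 0.777400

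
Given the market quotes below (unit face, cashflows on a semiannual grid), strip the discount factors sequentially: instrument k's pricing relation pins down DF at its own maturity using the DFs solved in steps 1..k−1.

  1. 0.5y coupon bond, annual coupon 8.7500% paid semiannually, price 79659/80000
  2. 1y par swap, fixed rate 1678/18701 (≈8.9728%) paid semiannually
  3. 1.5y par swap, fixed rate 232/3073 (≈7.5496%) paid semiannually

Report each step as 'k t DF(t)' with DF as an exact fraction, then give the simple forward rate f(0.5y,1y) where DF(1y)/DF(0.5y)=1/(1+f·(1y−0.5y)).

step 1 [0.5y] bond c/2=7/160: DF=(79659/80000 − 7/160·(0))/(1+7/160) = 477/500 ≈ 0.954000
step 2 [1y] swap r/2=839/18701: DF=(1 − 839/18701·(0.954000))/(1+839/18701) = 9161/10000 ≈ 0.916100
step 3 [1.5y] swap r/2=116/3073: DF=(1 − 116/3073·(0.954000+0.916100))/(1+116/3073) = 2239/2500 ≈ 0.895600

1 1/2 477/500
2 1 9161/10000
3 3/2 2239/2500
f(0.5y,1y) = ((477/500)/(9161/10000) − 1)/(1/2) = 758/9161 ≈ 8.2742%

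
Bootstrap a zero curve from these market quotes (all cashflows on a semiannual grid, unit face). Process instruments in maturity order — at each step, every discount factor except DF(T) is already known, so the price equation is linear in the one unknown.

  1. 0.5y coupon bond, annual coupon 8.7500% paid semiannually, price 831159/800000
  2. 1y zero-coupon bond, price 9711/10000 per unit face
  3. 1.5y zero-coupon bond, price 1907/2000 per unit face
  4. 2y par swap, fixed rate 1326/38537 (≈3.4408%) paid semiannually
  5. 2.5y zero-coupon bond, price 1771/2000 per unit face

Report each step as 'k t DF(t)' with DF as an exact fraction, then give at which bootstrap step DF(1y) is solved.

step 1 [0.5y] bond c/2=7/160: DF=(831159/800000 − 7/160·(0))/(1+7/160) = 4977/5000 ≈ 0.995400
step 2 [1y] zero: DF = P = 9711/10000 ≈ 0.971100
step 3 [1.5y] zero: DF = P = 1907/2000 ≈ 0.953500
step 4 [2y] swap r/2=663/38537: DF=(1 − 663/38537·(0.995400+0.971100+0.953500))/(1+663/38537) = 9337/10000 ≈ 0.933700
step 5 [2.5y] zero: DF = P = 1771/2000 ≈ 0.885500

1 1/2 4977/5000
2 1 9711/10000
3 3/2 1907/2000
4 2 9337/10000
5 5/2 1771/2000
DF(1y) is solved at step 2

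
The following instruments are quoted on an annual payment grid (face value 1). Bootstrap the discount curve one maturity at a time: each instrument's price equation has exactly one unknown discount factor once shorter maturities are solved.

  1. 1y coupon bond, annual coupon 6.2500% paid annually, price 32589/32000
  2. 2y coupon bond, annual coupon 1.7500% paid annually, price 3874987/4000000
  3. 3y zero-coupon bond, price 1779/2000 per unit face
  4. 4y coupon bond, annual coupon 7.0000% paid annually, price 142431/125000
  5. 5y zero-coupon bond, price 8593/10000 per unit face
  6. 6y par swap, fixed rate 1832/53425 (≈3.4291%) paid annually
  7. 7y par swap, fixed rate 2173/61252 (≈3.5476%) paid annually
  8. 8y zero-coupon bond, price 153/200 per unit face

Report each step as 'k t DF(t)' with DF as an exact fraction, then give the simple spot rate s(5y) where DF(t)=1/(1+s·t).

step 1 [1y] bond c/1=1/16: DF=(32589/32000 − 1/16·(0))/(1+1/16) = 1917/2000 ≈ 0.958500
step 2 [2y] bond c/1=7/400: DF=(3874987/4000000 − 7/400·(0.958500))/(1+7/400) = 2339/2500 ≈ 0.935600
step 3 [3y] zero: DF = P = 1779/2000 ≈ 0.889500
step 4 [4y] bond c/1=7/100: DF=(142431/125000 − 7/100·(0.958500+0.935600+0.889500))/(1+7/100) = 2207/2500 ≈ 0.882800
step 5 [5y] zero: DF = P = 8593/10000 ≈ 0.859300
step 6 [6y] swap r/1=1832/53425: DF=(1 − 1832/53425·(0.958500+0.935600+0.889500+0.882800+0.859300))/(1+1832/53425) = 1021/1250 ≈ 0.816800
step 7 [7y] swap r/1=2173/61252: DF=(1 − 2173/61252·(0.958500+0.935600+0.889500+0.882800+0.859300+0.816800))/(1+2173/61252) = 7827/10000 ≈ 0.782700
step 8 [8y] zero: DF = P = 153/200 ≈ 0.765000

1 1 1917/2000
2 2 2339/2500
3 3 1779/2000
4 4 2207/2500
5 5 8593/10000
6 6 1021/1250
7 7 7827/10000
8 8 153/200
s(5y) = (1/(8593/10000) − 1)/(5) = 1407/42965 ≈ 3.2748%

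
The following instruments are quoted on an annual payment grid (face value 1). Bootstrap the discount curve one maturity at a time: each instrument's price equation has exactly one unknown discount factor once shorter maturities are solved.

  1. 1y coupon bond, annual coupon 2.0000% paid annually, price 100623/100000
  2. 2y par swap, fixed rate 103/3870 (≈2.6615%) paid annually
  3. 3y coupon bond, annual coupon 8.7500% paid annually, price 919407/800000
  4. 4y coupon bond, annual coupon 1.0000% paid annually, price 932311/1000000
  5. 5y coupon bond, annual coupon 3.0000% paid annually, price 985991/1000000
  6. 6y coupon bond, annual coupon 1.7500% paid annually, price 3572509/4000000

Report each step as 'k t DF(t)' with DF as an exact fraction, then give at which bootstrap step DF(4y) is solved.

1 1 1973/2000
2 2 1897/2000
3 3 9011/10000
4 4 179/200
5 5 4243/5000
6 6 799/1000
DF(4y) is solved at step 4

step 1 [1y] bond c/1=1/50: DF=(100623/100000 − 1/50·(0))/(1+1/50) = 1973/2000 ≈ 0.986500
step 2 [2y] swap r/1=103/3870: DF=(1 − 103/3870·(0.986500))/(1+103/3870) = 1897/2000 ≈ 0.948500
step 3 [3y] bond c/1=7/80: DF=(919407/800000 − 7/80·(0.986500+0.948500))/(1+7/80) = 9011/10000 ≈ 0.901100
step 4 [4y] bond c/1=1/100: DF=(932311/1000000 − 1/100·(0.986500+0.948500+0.901100))/(1+1/100) = 179/200 ≈ 0.895000
step 5 [5y] bond c/1=3/100: DF=(985991/1000000 − 3/100·(0.986500+0.948500+0.901100+0.895000))/(1+3/100) = 4243/5000 ≈ 0.848600
step 6 [6y] bond c/1=7/400: DF=(3572509/4000000 − 7/400·(0.986500+0.948500+0.901100+0.895000+0.848600))/(1+7/400) = 799/1000 ≈ 0.799000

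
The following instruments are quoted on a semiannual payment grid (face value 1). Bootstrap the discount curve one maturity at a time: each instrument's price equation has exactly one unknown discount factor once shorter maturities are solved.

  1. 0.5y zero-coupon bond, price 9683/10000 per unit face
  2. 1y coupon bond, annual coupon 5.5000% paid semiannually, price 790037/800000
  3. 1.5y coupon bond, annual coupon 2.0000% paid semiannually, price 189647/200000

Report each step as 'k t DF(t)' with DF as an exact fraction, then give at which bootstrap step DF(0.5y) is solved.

step 1 [0.5y] zero: DF = P = 9683/10000 ≈ 0.968300
step 2 [1y] bond c/2=11/400: DF=(790037/800000 − 11/400·(0.968300))/(1+11/400) = 1169/1250 ≈ 0.935200
step 3 [1.5y] bond c/2=1/100: DF=(189647/200000 − 1/100·(0.968300+0.935200))/(1+1/100) = 23/25 ≈ 0.920000

1 1/2 9683/10000
2 1 1169/1250
3 3/2 23/25
DF(0.5y) is solved at step 1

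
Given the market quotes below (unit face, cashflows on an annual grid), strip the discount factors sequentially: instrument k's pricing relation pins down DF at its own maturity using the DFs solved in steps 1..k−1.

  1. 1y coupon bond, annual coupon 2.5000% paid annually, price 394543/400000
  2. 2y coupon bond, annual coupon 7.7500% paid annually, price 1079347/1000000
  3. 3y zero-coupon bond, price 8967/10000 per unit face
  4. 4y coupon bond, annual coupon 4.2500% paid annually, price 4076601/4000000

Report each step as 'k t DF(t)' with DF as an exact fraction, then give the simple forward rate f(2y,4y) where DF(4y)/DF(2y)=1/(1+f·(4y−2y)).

1 1 9623/10000
2 2 373/400
3 3 8967/10000
4 4 4319/5000
f(2y,4y) = ((373/400)/(4319/5000) − 1)/(2) = 687/17276 ≈ 3.9766%

step 1 [1y] bond c/1=1/40: DF=(394543/400000 − 1/40·(0))/(1+1/40) = 9623/10000 ≈ 0.962300
step 2 [2y] bond c/1=31/400: DF=(1079347/1000000 − 31/400·(0.962300))/(1+31/400) = 373/400 ≈ 0.932500
step 3 [3y] zero: DF = P = 8967/10000 ≈ 0.896700
step 4 [4y] bond c/1=17/400: DF=(4076601/4000000 − 17/400·(0.962300+0.932500+0.896700))/(1+17/400) = 4319/5000 ≈ 0.863800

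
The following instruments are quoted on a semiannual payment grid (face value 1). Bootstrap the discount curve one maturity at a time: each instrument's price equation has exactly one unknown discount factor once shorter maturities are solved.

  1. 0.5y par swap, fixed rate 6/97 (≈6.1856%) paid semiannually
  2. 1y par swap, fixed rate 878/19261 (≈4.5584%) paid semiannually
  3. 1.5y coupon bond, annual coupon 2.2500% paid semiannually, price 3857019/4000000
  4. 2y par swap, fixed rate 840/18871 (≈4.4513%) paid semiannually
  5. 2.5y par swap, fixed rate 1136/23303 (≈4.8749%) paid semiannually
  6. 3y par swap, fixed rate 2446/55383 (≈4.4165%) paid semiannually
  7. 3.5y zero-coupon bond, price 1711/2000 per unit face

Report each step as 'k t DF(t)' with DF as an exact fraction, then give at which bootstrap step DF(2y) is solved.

1 1/2 97/100
2 1 9561/10000
3 3/2 9321/10000
4 2 229/250
5 5/2 554/625
6 3 8777/10000
7 7/2 1711/2000
DF(2y) is solved at step 4

step 1 [0.5y] swap r/2=3/97: DF=(1 − 3/97·(0))/(1+3/97) = 97/100 ≈ 0.970000
step 2 [1y] swap r/2=439/19261: DF=(1 − 439/19261·(0.970000))/(1+439/19261) = 9561/10000 ≈ 0.956100
step 3 [1.5y] bond c/2=9/800: DF=(3857019/4000000 − 9/800·(0.970000+0.956100))/(1+9/800) = 9321/10000 ≈ 0.932100
step 4 [2y] swap r/2=420/18871: DF=(1 − 420/18871·(0.970000+0.956100+0.932100))/(1+420/18871) = 229/250 ≈ 0.916000
step 5 [2.5y] swap r/2=568/23303: DF=(1 − 568/23303·(0.970000+0.956100+0.932100+0.916000))/(1+568/23303) = 554/625 ≈ 0.886400
step 6 [3y] swap r/2=1223/55383: DF=(1 − 1223/55383·(0.970000+0.956100+0.932100+0.916000+0.886400))/(1+1223/55383) = 8777/10000 ≈ 0.877700
step 7 [3.5y] zero: DF = P = 1711/2000 ≈ 0.855500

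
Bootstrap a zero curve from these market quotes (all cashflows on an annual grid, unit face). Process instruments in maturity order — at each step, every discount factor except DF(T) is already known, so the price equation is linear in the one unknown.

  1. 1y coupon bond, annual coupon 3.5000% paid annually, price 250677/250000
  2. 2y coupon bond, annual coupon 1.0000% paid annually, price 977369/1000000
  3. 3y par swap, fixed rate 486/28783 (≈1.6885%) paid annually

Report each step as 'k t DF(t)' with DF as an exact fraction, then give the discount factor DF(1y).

step 1 [1y] bond c/1=7/200: DF=(250677/250000 − 7/200·(0))/(1+7/200) = 1211/1250 ≈ 0.968800
step 2 [2y] bond c/1=1/100: DF=(977369/1000000 − 1/100·(0.968800))/(1+1/100) = 9581/10000 ≈ 0.958100
step 3 [3y] swap r/1=486/28783: DF=(1 − 486/28783·(0.968800+0.958100))/(1+486/28783) = 4757/5000 ≈ 0.951400

1 1 1211/1250
2 2 9581/10000
3 3 4757/5000
DF(1y) = 1211/1250 ≈ 0.968800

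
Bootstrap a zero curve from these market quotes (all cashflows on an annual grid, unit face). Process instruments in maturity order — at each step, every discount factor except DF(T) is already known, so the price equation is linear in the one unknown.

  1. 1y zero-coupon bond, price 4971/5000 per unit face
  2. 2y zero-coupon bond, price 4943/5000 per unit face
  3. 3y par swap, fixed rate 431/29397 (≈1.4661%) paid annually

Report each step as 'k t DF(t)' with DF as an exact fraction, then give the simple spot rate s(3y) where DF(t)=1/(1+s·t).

step 1 [1y] zero: DF = P = 4971/5000 ≈ 0.994200
step 2 [2y] zero: DF = P = 4943/5000 ≈ 0.988600
step 3 [3y] swap r/1=431/29397: DF=(1 − 431/29397·(0.994200+0.988600))/(1+431/29397) = 9569/10000 ≈ 0.956900

1 1 4971/5000
2 2 4943/5000
3 3 9569/10000
s(3y) = (1/(9569/10000) − 1)/(3) = 431/28707 ≈ 1.5014%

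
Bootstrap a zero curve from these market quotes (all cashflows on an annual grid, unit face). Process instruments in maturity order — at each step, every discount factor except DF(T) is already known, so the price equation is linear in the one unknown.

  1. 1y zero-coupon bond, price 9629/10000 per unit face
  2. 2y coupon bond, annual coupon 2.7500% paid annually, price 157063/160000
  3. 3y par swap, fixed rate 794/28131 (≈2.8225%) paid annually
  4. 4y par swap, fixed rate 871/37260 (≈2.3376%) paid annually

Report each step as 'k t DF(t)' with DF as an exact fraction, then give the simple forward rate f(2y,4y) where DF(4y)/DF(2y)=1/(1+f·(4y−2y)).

1 1 9629/10000
2 2 581/625
3 3 4603/5000
4 4 9129/10000
f(2y,4y) = ((581/625)/(9129/10000) − 1)/(2) = 167/18258 ≈ 0.9147%

step 1 [1y] zero: DF = P = 9629/10000 ≈ 0.962900
step 2 [2y] bond c/1=11/400: DF=(157063/160000 − 11/400·(0.962900))/(1+11/400) = 581/625 ≈ 0.929600
step 3 [3y] swap r/1=794/28131: DF=(1 − 794/28131·(0.962900+0.929600))/(1+794/28131) = 4603/5000 ≈ 0.920600
step 4 [4y] swap r/1=871/37260: DF=(1 − 871/37260·(0.962900+0.929600+0.920600))/(1+871/37260) = 9129/10000 ≈ 0.912900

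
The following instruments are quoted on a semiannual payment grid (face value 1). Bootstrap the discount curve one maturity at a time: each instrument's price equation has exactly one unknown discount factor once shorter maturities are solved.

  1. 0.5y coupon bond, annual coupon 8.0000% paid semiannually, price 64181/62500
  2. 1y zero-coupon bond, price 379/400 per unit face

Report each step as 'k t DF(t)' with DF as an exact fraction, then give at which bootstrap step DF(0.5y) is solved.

step 1 [0.5y] bond c/2=1/25: DF=(64181/62500 − 1/25·(0))/(1+1/25) = 4937/5000 ≈ 0.987400
step 2 [1y] zero: DF = P = 379/400 ≈ 0.947500

1 1/2 4937/5000
2 1 379/400
DF(0.5y) is solved at step 1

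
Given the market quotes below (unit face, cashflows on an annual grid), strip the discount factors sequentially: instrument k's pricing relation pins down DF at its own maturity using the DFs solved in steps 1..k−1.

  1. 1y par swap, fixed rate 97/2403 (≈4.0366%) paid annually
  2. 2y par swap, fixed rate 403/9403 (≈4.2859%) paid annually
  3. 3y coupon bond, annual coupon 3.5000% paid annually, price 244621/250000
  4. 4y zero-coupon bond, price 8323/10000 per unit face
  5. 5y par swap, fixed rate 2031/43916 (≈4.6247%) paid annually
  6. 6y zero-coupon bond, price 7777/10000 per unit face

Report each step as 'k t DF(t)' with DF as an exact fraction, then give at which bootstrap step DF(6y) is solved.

step 1 [1y] swap r/1=97/2403: DF=(1 − 97/2403·(0))/(1+97/2403) = 2403/2500 ≈ 0.961200
step 2 [2y] swap r/1=403/9403: DF=(1 − 403/9403·(0.961200))/(1+403/9403) = 4597/5000 ≈ 0.919400
step 3 [3y] bond c/1=7/200: DF=(244621/250000 − 7/200·(0.961200+0.919400))/(1+7/200) = 4409/5000 ≈ 0.881800
step 4 [4y] zero: DF = P = 8323/10000 ≈ 0.832300
step 5 [5y] swap r/1=2031/43916: DF=(1 − 2031/43916·(0.961200+0.919400+0.881800+0.832300))/(1+2031/43916) = 7969/10000 ≈ 0.796900
step 6 [6y] zero: DF = P = 7777/10000 ≈ 0.777700

1 1 2403/2500
2 2 4597/5000
3 3 4409/5000
4 4 8323/10000
5 5 7969/10000
6 6 7777/10000
DF(6y) is solved at step 6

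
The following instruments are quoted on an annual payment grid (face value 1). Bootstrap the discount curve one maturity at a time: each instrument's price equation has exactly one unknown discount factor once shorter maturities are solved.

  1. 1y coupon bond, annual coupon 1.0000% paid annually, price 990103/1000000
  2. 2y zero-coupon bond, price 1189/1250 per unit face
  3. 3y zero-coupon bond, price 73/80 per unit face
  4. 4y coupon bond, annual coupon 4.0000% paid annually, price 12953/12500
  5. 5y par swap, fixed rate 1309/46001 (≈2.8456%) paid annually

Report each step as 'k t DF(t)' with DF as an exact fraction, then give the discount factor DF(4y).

1 1 9803/10000
2 2 1189/1250
3 3 73/80
4 4 887/1000
5 5 8691/10000
DF(4y) = 887/1000 ≈ 0.887000

step 1 [1y] bond c/1=1/100: DF=(990103/1000000 − 1/100·(0))/(1+1/100) = 9803/10000 ≈ 0.980300
step 2 [2y] zero: DF = P = 1189/1250 ≈ 0.951200
step 3 [3y] zero: DF = P = 73/80 ≈ 0.912500
step 4 [4y] bond c/1=1/25: DF=(12953/12500 − 1/25·(0.980300+0.951200+0.912500))/(1+1/25) = 887/1000 ≈ 0.887000
step 5 [5y] swap r/1=1309/46001: DF=(1 − 1309/46001·(0.980300+0.951200+0.912500+0.887000))/(1+1309/46001) = 8691/10000 ≈ 0.869100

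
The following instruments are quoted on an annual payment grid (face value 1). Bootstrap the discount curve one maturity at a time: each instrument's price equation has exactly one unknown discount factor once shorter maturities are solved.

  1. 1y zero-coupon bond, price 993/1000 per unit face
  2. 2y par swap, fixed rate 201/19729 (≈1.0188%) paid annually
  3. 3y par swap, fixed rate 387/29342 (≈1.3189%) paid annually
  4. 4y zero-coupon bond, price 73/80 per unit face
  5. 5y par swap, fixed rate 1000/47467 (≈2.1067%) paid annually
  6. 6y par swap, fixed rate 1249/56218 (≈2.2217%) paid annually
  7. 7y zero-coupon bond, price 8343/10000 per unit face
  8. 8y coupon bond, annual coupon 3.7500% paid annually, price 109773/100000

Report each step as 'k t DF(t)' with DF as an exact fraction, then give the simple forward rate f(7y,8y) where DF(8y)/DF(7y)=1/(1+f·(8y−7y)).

step 1 [1y] zero: DF = P = 993/1000 ≈ 0.993000
step 2 [2y] swap r/1=201/19729: DF=(1 − 201/19729·(0.993000))/(1+201/19729) = 9799/10000 ≈ 0.979900
step 3 [3y] swap r/1=387/29342: DF=(1 − 387/29342·(0.993000+0.979900))/(1+387/29342) = 9613/10000 ≈ 0.961300
step 4 [4y] zero: DF = P = 73/80 ≈ 0.912500
step 5 [5y] swap r/1=1000/47467: DF=(1 − 1000/47467·(0.993000+0.979900+0.961300+0.912500))/(1+1000/47467) = 9/10 ≈ 0.900000
step 6 [6y] swap r/1=1249/56218: DF=(1 − 1249/56218·(0.993000+0.979900+0.961300+0.912500+0.900000))/(1+1249/56218) = 8751/10000 ≈ 0.875100
step 7 [7y] zero: DF = P = 8343/10000 ≈ 0.834300
step 8 [8y] bond c/1=3/80: DF=(109773/100000 − 3/80·(0.993000+0.979900+0.961300+0.912500+0.900000+0.875100+0.834300))/(1+3/80) = 8247/10000 ≈ 0.824700

1 1 993/1000
2 2 9799/10000
3 3 9613/10000
4 4 73/80
5 5 9/10
6 6 8751/10000
7 7 8343/10000
8 8 8247/10000
f(7y,8y) = ((8343/10000)/(8247/10000) − 1)/(1) = 32/2749 ≈ 1.1641%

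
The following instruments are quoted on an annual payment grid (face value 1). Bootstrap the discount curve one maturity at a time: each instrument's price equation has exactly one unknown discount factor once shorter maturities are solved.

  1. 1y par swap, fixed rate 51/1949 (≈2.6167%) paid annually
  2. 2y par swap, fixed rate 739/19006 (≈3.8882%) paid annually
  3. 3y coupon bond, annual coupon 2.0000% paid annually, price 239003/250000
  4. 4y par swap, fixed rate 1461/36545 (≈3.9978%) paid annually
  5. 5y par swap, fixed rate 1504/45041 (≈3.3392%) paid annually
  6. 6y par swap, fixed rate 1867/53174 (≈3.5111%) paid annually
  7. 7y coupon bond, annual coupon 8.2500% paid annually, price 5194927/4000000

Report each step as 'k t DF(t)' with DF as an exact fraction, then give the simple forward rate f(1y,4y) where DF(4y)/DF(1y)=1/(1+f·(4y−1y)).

step 1 [1y] swap r/1=51/1949: DF=(1 − 51/1949·(0))/(1+51/1949) = 1949/2000 ≈ 0.974500
step 2 [2y] swap r/1=739/19006: DF=(1 − 739/19006·(0.974500))/(1+739/19006) = 9261/10000 ≈ 0.926100
step 3 [3y] bond c/1=1/50: DF=(239003/250000 − 1/50·(0.974500+0.926100))/(1+1/50) = 9/10 ≈ 0.900000
step 4 [4y] swap r/1=1461/36545: DF=(1 − 1461/36545·(0.974500+0.926100+0.900000))/(1+1461/36545) = 8539/10000 ≈ 0.853900
step 5 [5y] swap r/1=1504/45041: DF=(1 − 1504/45041·(0.974500+0.926100+0.900000+0.853900))/(1+1504/45041) = 531/625 ≈ 0.849600
step 6 [6y] swap r/1=1867/53174: DF=(1 − 1867/53174·(0.974500+0.926100+0.900000+0.853900+0.849600))/(1+1867/53174) = 8133/10000 ≈ 0.813300
step 7 [7y] bond c/1=33/400: DF=(5194927/4000000 − 33/400·(0.974500+0.926100+0.900000+0.853900+0.849600+0.813300))/(1+33/400) = 1589/2000 ≈ 0.794500

1 1 1949/2000
2 2 9261/10000
3 3 9/10
4 4 8539/10000
5 5 531/625
6 6 8133/10000
7 7 1589/2000
f(1y,4y) = ((1949/2000)/(8539/10000) − 1)/(3) = 402/8539 ≈ 4.7078%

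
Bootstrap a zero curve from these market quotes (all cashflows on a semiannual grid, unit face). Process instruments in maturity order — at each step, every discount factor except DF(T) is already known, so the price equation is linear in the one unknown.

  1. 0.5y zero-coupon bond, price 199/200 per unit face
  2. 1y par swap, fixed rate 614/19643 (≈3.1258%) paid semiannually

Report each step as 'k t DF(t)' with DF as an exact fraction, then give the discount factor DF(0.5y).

step 1 [0.5y] zero: DF = P = 199/200 ≈ 0.995000
step 2 [1y] swap r/2=307/19643: DF=(1 − 307/19643·(0.995000))/(1+307/19643) = 9693/10000 ≈ 0.969300

1 1/2 199/200
2 1 9693/10000
DF(0.5y) = 199/200 ≈ 0.995000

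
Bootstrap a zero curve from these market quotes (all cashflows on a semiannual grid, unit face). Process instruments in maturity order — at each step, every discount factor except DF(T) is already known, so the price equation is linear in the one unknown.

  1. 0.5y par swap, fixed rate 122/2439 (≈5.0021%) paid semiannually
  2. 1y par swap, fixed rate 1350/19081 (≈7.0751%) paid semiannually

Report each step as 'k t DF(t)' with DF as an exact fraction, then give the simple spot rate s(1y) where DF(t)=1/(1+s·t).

1 1/2 2439/2500
2 1 373/400
s(1y) = (1/(373/400) − 1)/(1) = 27/373 ≈ 7.2386%

step 1 [0.5y] swap r/2=61/2439: DF=(1 − 61/2439·(0))/(1+61/2439) = 2439/2500 ≈ 0.975600
step 2 [1y] swap r/2=675/19081: DF=(1 − 675/19081·(0.975600))/(1+675/19081) = 373/400 ≈ 0.932500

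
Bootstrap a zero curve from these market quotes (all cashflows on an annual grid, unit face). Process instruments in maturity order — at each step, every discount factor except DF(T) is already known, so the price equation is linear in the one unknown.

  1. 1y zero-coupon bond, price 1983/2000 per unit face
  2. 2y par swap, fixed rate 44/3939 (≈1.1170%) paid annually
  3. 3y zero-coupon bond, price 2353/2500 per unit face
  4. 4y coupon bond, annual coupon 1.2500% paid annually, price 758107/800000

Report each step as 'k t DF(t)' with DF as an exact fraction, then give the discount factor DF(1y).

step 1 [1y] zero: DF = P = 1983/2000 ≈ 0.991500
step 2 [2y] swap r/1=44/3939: DF=(1 − 44/3939·(0.991500))/(1+44/3939) = 489/500 ≈ 0.978000
step 3 [3y] zero: DF = P = 2353/2500 ≈ 0.941200
step 4 [4y] bond c/1=1/80: DF=(758107/800000 − 1/80·(0.991500+0.978000+0.941200))/(1+1/80) = 9/10 ≈ 0.900000

1 1 1983/2000
2 2 489/500
3 3 2353/2500
4 4 9/10
DF(1y) = 1983/2000 ≈ 0.991500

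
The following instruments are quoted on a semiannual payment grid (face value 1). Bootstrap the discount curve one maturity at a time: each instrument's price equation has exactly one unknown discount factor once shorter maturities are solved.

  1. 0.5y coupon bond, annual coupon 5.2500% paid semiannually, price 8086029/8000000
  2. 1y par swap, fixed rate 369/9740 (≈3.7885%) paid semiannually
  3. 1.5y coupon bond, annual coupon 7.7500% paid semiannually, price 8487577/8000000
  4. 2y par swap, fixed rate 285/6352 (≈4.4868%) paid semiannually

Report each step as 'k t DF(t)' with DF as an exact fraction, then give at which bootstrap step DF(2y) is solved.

step 1 [0.5y] bond c/2=21/800: DF=(8086029/8000000 − 21/800·(0))/(1+21/800) = 9849/10000 ≈ 0.984900
step 2 [1y] swap r/2=369/19480: DF=(1 − 369/19480·(0.984900))/(1+369/19480) = 9631/10000 ≈ 0.963100
step 3 [1.5y] bond c/2=31/800: DF=(8487577/8000000 − 31/800·(0.984900+0.963100))/(1+31/800) = 9487/10000 ≈ 0.948700
step 4 [2y] swap r/2=285/12704: DF=(1 − 285/12704·(0.984900+0.963100+0.948700))/(1+285/12704) = 1829/2000 ≈ 0.914500

1 1/2 9849/10000
2 1 9631/10000
3 3/2 9487/10000
4 2 1829/2000
DF(2y) is solved at step 4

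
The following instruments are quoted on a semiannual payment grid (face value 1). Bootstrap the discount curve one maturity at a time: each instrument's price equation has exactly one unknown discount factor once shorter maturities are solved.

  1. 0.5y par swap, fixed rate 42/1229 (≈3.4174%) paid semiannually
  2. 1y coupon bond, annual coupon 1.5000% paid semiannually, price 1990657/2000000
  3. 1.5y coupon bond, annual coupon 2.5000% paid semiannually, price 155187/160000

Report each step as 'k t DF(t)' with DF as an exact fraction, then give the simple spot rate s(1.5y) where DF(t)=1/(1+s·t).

1 1/2 1229/1250
2 1 4903/5000
3 3/2 9337/10000
s(1.5y) = (1/(9337/10000) − 1)/(3/2) = 442/9337 ≈ 4.7339%

step 1 [0.5y] swap r/2=21/1229: DF=(1 − 21/1229·(0))/(1+21/1229) = 1229/1250 ≈ 0.983200
step 2 [1y] bond c/2=3/400: DF=(1990657/2000000 − 3/400·(0.983200))/(1+3/400) = 4903/5000 ≈ 0.980600
step 3 [1.5y] bond c/2=1/80: DF=(155187/160000 − 1/80·(0.983200+0.980600))/(1+1/80) = 9337/10000 ≈ 0.933700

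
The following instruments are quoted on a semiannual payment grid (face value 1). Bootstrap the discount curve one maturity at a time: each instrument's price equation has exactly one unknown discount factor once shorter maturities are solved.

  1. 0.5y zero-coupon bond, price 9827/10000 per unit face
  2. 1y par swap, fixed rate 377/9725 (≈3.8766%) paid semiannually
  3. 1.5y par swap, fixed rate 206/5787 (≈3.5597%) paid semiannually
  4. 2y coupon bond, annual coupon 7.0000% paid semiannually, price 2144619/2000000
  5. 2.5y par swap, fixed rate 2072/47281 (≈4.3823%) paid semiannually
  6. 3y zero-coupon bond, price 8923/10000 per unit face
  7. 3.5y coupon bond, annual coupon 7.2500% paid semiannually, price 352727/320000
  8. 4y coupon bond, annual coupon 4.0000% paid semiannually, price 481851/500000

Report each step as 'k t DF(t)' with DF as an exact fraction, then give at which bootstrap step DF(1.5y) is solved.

step 1 [0.5y] zero: DF = P = 9827/10000 ≈ 0.982700
step 2 [1y] swap r/2=377/19450: DF=(1 − 377/19450·(0.982700))/(1+377/19450) = 9623/10000 ≈ 0.962300
step 3 [1.5y] swap r/2=103/5787: DF=(1 − 103/5787·(0.982700+0.962300))/(1+103/5787) = 1897/2000 ≈ 0.948500
step 4 [2y] bond c/2=7/200: DF=(2144619/2000000 − 7/200·(0.982700+0.962300+0.948500))/(1+7/200) = 4691/5000 ≈ 0.938200
step 5 [2.5y] swap r/2=1036/47281: DF=(1 − 1036/47281·(0.982700+0.962300+0.948500+0.938200))/(1+1036/47281) = 2241/2500 ≈ 0.896400
step 6 [3y] zero: DF = P = 8923/10000 ≈ 0.892300
step 7 [3.5y] bond c/2=29/800: DF=(352727/320000 − 29/800·(0.982700+0.962300+0.948500+0.938200+0.896400+0.892300))/(1+29/800) = 8671/10000 ≈ 0.867100
step 8 [4y] bond c/2=1/50: DF=(481851/500000 − 1/50·(0.982700+0.962300+0.948500+0.938200+0.896400+0.892300+0.867100))/(1+1/50) = 511/625 ≈ 0.817600

1 1/2 9827/10000
2 1 9623/10000
3 3/2 1897/2000
4 2 4691/5000
5 5/2 2241/2500
6 3 8923/10000
7 7/2 8671/10000
8 4 511/625
DF(1.5y) is solved at step 3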